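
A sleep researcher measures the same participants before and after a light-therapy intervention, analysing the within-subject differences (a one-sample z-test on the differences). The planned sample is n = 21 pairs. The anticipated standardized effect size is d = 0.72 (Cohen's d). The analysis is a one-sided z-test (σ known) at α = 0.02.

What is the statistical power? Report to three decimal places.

Noncentrality parameter: δ = d·√n = 0.72 × √21 = 3.2995
One-sided α = 0.02 → critical value z_{0.02} = 2.054.
Power = P(Z > 2.054 − δ) = Φ(1.246) = 0.8936.

Power ≈ 0.894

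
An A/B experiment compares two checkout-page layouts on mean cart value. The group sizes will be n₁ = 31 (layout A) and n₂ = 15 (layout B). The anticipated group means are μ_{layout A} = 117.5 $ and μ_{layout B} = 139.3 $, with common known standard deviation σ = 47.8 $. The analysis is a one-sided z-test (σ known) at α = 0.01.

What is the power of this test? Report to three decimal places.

Power ≈ 0.190

Standardized effect: d = |μ_{layout A} − μ_{layout B}| / σ = |117.5 − 139.3| / 47.8 = 0.4561
Noncentrality parameter: δ = d / √(1/n₁ + 1/n₂) = 0.4561 / √(1/31 + 1/15) = 1.4500
Critical value for a one-sided test at α = 0.01: z_α = 2.326.
Power = Φ(δ − 2.326) = Φ(-0.876) = 0.1904.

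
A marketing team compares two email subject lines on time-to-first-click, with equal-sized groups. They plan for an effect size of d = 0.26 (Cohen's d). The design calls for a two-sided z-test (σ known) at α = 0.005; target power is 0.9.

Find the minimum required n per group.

Set Φ(δ − 2.807) = 0.9; then δ − 2.807 = Φ⁻¹(0.9) = 1.282, giving δ = 4.089.
(Ignoring the negligible lower-tail rejection probability gives the usual closed-form inversion.)
δ = d·√(n/2) ⇒ n = 2(δ/d)² = 2 × (4.089 / 0.26)² = 494.57.
Rounding up, n = 495 per group.

n = 495 per group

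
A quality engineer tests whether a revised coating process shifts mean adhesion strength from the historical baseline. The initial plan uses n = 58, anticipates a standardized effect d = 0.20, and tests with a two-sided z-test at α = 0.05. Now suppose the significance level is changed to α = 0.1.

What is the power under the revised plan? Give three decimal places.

δ = d·√n = 0.20 × √58 = 1.5232 (unchanged). New critical value: z_{0.05} = 1.645.
Revised power = Φ(δ − 1.645) + Φ(−δ − 1.645) = Φ(-0.122) + Φ(-3.168) = 0.4516 + 0.0008 = 0.4523.

Power ≈ 0.452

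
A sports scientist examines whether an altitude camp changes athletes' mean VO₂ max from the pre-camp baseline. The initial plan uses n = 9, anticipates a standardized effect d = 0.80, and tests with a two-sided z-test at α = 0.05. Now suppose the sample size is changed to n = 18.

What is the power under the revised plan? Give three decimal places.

Power ≈ 0.924

With n = 18: δ = d·√n = 0.80 × √18 = 3.3941. Critical value z_{0.025} = 1.960.
Revised power = Φ(δ − 1.960) + Φ(−δ − 1.960) = Φ(1.434) + Φ(-5.354) = 0.9242 + 0.0000 = 0.9242.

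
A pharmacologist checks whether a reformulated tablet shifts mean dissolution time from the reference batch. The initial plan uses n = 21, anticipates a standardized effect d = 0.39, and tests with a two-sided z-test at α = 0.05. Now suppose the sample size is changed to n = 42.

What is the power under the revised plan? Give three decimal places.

With n = 42: δ = d·√n = 0.39 × √42 = 2.5275. Critical value z_{0.025} = 1.960.
Revised power = Φ(δ − 1.960) + Φ(−δ − 1.960) = Φ(0.568) + Φ(-4.487) = 0.7148 + 0.0000 = 0.7148.

Power ≈ 0.715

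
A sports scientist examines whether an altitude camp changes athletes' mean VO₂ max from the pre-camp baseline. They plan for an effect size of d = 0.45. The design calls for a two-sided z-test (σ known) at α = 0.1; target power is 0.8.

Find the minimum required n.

n = 31

For power 0.8 need Φ(δ − z_{0.05}) = 0.8, so δ = z_{0.05} + z_{0.20} = 1.645 + 0.842 = 2.486.
(The Φ(−δ − z_{α/2}) term is vanishingly small for δ > 0 and is dropped in the standard sample-size formula.)
δ = d·√n ⇒ n = (δ/d)² = (2.486 / 0.45)² = 30.53.
Round up to the next whole unit.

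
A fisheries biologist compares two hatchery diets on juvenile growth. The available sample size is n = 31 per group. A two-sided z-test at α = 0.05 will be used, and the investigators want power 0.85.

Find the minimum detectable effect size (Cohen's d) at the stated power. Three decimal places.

Required noncentrality: δ = z_{0.025} + z_{0.15} = 1.960 + 1.036 = 2.996.
(Lower-tail contribution to power is negligible for δ > 0.)
δ = d·√(n/2) ⇒ d = δ/√(n/2) = 2.996/√(31/2) = 0.7611.

d ≈ 0.761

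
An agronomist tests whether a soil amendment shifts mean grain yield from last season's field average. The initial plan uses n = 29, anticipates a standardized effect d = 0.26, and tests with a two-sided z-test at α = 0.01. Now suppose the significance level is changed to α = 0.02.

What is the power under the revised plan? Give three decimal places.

δ = d·√n = 0.26 × √29 = 1.4001 (unchanged). New critical value: z_{0.01} = 2.326.
Revised power = Φ(δ − 2.326) + Φ(−δ − 2.326) = Φ(-0.926) + Φ(-3.726) = 0.1772 + 0.0001 = 0.1773.

Power ≈ 0.177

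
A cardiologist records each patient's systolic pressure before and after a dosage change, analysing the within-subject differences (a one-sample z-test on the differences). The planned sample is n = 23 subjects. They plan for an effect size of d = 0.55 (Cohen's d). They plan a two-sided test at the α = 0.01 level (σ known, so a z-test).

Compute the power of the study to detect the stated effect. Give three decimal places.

Power ≈ 0.525

Noncentrality parameter: δ = d·√n = 0.55 × √23 = 2.6377
Critical value for a two-sided test at α = 0.01: z_{α/2} = 2.576.
Power = Φ(δ − 2.576) + Φ(−δ − 2.576) = Φ(0.062) + Φ(-5.214) = 0.5247 + 0.0000 = 0.5247.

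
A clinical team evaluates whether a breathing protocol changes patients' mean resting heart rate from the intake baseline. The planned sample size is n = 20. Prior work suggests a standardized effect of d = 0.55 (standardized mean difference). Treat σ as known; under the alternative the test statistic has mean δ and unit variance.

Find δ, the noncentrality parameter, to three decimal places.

δ ≈ 2.460

The noncentrality parameter scales effect size by the design's sample-size factor: δ = d·√n = 0.55 × √20 = 2.4597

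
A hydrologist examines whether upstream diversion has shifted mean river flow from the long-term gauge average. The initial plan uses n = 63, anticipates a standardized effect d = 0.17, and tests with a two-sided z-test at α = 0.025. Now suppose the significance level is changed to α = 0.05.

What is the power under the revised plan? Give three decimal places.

δ = d·√n = 0.17 × √63 = 1.3493 (unchanged). New critical value: z_{0.025} = 1.960.
Revised power = Φ(δ − 1.960) + Φ(−δ − 1.960) = Φ(-0.611) + Φ(-3.309) = 0.2707 + 0.0005 = 0.2712.

Power ≈ 0.271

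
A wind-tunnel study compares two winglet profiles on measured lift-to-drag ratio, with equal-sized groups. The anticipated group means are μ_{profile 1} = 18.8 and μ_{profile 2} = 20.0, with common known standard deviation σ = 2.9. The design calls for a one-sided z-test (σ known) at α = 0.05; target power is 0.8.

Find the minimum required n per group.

Standardized effect: d = |μ_{profile 1} − μ_{profile 2}| / σ = |18.8 − 20.0| / 2.9 = 0.4138
For power 0.8 need Φ(δ − z_{0.05}) = 0.8, so δ = z_{0.05} + z_{0.20} = 1.645 + 0.842 = 2.486.
δ = d·√(n/2) ⇒ n = 2(δ/d)² = 2 × (2.486 / 0.4138)² = 72.22.
Rounding up, n = 73 per group.

n = 73 per group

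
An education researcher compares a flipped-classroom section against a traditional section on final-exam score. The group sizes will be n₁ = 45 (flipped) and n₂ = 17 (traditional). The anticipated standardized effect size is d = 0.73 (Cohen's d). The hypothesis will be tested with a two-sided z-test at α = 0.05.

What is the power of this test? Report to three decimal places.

Power ≈ 0.727

Noncentrality parameter: δ = d / √(1/n₁ + 1/n₂) = 0.73 / √(1/45 + 1/17) = 2.5642
Two-sided α = 0.05 → critical value z_{0.025} = 1.960.
Power = Φ(δ − 1.960) + Φ(−δ − 1.960) = Φ(0.604) + Φ(-4.524) = 0.7272 + 0.0000 = 0.7272.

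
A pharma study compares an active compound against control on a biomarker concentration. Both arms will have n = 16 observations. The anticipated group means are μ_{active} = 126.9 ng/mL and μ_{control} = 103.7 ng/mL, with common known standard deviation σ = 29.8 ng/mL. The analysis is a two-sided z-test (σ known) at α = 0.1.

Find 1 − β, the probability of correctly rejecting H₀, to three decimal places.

Standardized effect: d = |μ_{active} − μ_{control}| / σ = |126.9 − 103.7| / 29.8 = 0.7785
Noncentrality parameter: δ = d·√(n/2) = 0.7785 × √(16/2) = 2.2020
Two-sided α = 0.1 → critical value z_{0.05} = 1.645.
Power = Φ(δ − 1.645) + Φ(−δ − 1.645) = Φ(0.557) + Φ(-3.847) = 0.7113 + 0.0001 = 0.7113.

Power ≈ 0.711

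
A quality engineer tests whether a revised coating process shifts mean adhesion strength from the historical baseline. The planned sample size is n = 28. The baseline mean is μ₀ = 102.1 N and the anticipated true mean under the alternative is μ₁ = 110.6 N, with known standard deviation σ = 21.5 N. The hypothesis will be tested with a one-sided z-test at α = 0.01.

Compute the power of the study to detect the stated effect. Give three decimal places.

Power ≈ 0.407

Standardized effect: d = |μ₁ − μ₀| / σ = |110.6 − 102.1| / 21.5 = 0.3953
Noncentrality parameter: δ = d·√n = 0.3953 × √28 = 2.0920
One-sided α = 0.01 → critical value z_{0.01} = 2.326.
Power = P(Z > 2.326 − δ) = Φ(-0.234) = 0.4074.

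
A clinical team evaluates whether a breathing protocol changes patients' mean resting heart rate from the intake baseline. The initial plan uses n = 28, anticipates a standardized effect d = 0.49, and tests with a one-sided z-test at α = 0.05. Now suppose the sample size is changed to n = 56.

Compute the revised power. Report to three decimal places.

Power ≈ 0.978

With n = 56: δ = d·√n = 0.49 × √56 = 3.6668. Critical value z_{0.05} = 1.645.
Revised power = P(Z > 1.645 − δ) = Φ(2.022) = 0.9784.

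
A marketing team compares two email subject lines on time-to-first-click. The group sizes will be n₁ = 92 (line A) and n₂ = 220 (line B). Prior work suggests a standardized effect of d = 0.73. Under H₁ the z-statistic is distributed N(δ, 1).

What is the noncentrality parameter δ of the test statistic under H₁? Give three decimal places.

The noncentrality parameter scales effect size by the design's sample-size factor: δ = d / √(1/n₁ + 1/n₂) = 0.73 / √(1/92 + 1/220) = 5.8796

δ ≈ 5.880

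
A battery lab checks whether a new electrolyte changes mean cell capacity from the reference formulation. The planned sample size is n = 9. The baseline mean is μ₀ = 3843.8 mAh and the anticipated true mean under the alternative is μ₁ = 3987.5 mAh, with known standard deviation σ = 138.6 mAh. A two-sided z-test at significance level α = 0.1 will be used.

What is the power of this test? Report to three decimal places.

Standardized effect: d = |μ₁ − μ₀| / σ = |3987.5 − 3843.8| / 138.6 = 1.0368
Noncentrality parameter: δ = d·√n = 1.0368 × √9 = 3.1104
Critical value for a two-sided test at α = 0.1: z_{α/2} = 1.645.
Power = Φ(δ − 1.645) + Φ(−δ − 1.645) = Φ(1.466) + Φ(-4.755) = 0.9286 + 0.0000 = 0.9286.

Power ≈ 0.929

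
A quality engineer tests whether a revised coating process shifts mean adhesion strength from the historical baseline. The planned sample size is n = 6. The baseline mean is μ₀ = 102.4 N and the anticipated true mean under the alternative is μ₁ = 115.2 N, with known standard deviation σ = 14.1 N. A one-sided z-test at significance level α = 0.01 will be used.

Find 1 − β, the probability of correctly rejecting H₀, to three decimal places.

Standardized effect: d = |μ₁ − μ₀| / σ = |115.2 − 102.4| / 14.1 = 0.9078
Noncentrality parameter: δ = d·√n = 0.9078 × √6 = 2.2237
Critical value for a one-sided test at α = 0.01: z_α = 2.326.
Power = P(Z > 2.326 − δ) = Φ(-0.103) = 0.4591.

Power ≈ 0.459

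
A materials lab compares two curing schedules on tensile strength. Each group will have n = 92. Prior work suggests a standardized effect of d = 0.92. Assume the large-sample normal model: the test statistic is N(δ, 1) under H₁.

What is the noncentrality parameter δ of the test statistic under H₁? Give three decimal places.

δ ≈ 6.240

The noncentrality parameter scales effect size by the design's sample-size factor: δ = d·√(n/2) = 0.92 × √(92/2) = 6.2397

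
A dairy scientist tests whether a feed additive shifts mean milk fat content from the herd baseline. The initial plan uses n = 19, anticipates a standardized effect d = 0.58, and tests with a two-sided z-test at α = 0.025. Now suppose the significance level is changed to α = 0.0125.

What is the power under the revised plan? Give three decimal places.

Power ≈ 0.512

δ = d·√n = 0.58 × √19 = 2.5282 (unchanged). New critical value: z_{0.0063} = 2.498.
Revised power = Φ(δ − 2.498) + Φ(−δ − 2.498) = Φ(0.030) + Φ(-5.026) = 0.5121 + 0.0000 = 0.5121.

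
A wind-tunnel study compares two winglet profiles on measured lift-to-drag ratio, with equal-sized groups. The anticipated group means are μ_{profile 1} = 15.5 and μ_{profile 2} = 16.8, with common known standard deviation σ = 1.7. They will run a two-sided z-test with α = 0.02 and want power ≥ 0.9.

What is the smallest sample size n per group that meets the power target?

n = 45 per group

Standardized effect: d = |μ_{profile 1} − μ_{profile 2}| / σ = |15.5 − 16.8| / 1.7 = 0.7647
For power 0.9 need Φ(δ − z_{0.01}) = 0.9, so δ = z_{0.01} + z_{0.10} = 2.326 + 1.282 = 3.608.
(Ignoring the negligible lower-tail rejection probability gives the usual closed-form inversion.)
δ = d·√(n/2) ⇒ n = 2(δ/d)² = 2 × (3.608 / 0.7647)² = 44.52.
Round up to the next whole unit.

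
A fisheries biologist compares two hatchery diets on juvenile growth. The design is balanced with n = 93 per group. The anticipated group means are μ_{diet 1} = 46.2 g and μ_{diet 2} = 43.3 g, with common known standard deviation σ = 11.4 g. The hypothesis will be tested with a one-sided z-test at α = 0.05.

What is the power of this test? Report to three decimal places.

Standardized effect: d = |μ_{diet 1} − μ_{diet 2}| / σ = |46.2 − 43.3| / 11.4 = 0.2544
Noncentrality parameter: δ = d·√(n/2) = 0.2544 × √(93/2) = 1.7347
One-sided α = 0.05 → critical value z_{0.05} = 1.645.
Power = Φ(δ − 1.645) = Φ(0.090) = 0.5358.

Power ≈ 0.536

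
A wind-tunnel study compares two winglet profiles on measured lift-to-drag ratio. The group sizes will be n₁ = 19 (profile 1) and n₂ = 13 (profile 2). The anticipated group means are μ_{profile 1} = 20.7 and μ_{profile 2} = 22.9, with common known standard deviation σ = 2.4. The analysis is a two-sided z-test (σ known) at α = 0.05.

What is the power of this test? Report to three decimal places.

Power ≈ 0.721

Standardized effect: d = |μ_{profile 1} − μ_{profile 2}| / σ = |20.7 − 22.9| / 2.4 = 0.9167
Noncentrality parameter: δ = d / √(1/n₁ + 1/n₂) = 0.9167 / √(1/19 + 1/13) = 2.5467
Critical value for a two-sided test at α = 0.05: z_{α/2} = 1.960.
Power = Φ(δ − 1.960) + Φ(−δ − 1.960) = Φ(0.587) + Φ(-4.507) = 0.7213 + 0.0000 = 0.7213.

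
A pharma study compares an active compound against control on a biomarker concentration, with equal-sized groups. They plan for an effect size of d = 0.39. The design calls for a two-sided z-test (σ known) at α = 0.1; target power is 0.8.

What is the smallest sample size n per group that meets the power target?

n = 82 per group

For power 0.8 need Φ(δ − z_{0.05}) = 0.8, so δ = z_{0.05} + z_{0.20} = 1.645 + 0.842 = 2.486.
(For δ > 0 the lower-tail rejection region contributes negligibly to power, so the one-term inversion is standard.)
δ = d·√(n/2) ⇒ n = 2(δ/d)² = 2 × (2.486 / 0.39)² = 81.30.
Round up to the next whole unit.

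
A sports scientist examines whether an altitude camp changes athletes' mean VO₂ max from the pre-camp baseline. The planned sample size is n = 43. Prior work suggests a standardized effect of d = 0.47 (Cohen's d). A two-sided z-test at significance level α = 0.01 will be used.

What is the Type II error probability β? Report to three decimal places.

β ≈ 0.306

Noncentrality parameter: δ = d·√n = 0.47 × √43 = 3.0820
Two-sided α = 0.01 → critical value z_{0.005} = 2.576.
Power = Φ(δ − 2.576) + Φ(−δ − 2.576) = Φ(0.506) + Φ(-5.658) = 0.6936 + 0.0000 = 0.6936.
Type II error: β = 1 − power = 1 − 0.6936 = 0.3064.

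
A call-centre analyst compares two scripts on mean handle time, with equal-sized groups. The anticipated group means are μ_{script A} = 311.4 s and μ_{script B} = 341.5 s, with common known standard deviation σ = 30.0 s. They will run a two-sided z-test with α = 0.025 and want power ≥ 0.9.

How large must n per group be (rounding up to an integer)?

n = 25 per group

Standardized effect: d = |μ_{script A} − μ_{script B}| / σ = |311.4 − 341.5| / 30.0 = 1.0033
For power 0.9 need Φ(δ − z_{0.0125}) = 0.9, so δ = z_{0.0125} + z_{0.10} = 2.241 + 1.282 = 3.523.
(For δ > 0 the lower-tail rejection region contributes negligibly to power, so the one-term inversion is standard.)
δ = d·√(n/2) ⇒ n = 2(δ/d)² = 2 × (3.523 / 1.0033)² = 24.66.
Rounding up, n = 25 per group.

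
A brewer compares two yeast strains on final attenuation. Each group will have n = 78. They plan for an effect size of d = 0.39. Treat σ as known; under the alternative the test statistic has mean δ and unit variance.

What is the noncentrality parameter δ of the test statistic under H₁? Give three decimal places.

δ ≈ 2.436

The noncentrality parameter scales effect size by the design's sample-size factor: δ = d·√(n/2) = 0.39 × √(78/2) = 2.4355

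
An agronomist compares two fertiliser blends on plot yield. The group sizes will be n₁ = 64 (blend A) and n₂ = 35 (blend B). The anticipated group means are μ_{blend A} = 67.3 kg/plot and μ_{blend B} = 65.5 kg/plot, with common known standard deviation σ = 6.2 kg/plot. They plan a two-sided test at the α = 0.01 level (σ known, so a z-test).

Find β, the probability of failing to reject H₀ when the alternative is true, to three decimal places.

β ≈ 0.884

Standardized effect: d = |μ_{blend A} − μ_{blend B}| / σ = |67.3 − 65.5| / 6.2 = 0.2903
Noncentrality parameter: δ = d / √(1/n₁ + 1/n₂) = 0.2903 / √(1/64 + 1/35) = 1.3810
Two-sided α = 0.01 → critical value z_{0.005} = 2.576.
Power = Φ(δ − 2.576) + Φ(−δ − 2.576) = Φ(-1.195) + Φ(-3.957) = 0.1161 + 0.0000 = 0.1161.
Type II error: β = 1 − power = 1 − 0.1161 = 0.8839.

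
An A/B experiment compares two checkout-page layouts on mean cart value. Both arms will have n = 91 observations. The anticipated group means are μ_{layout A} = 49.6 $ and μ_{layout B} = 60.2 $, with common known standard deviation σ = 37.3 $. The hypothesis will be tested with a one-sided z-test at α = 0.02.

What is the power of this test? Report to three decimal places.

Power ≈ 0.446

Standardized effect: d = |μ_{layout A} − μ_{layout B}| / σ = |49.6 − 60.2| / 37.3 = 0.2842
Noncentrality parameter: δ = d·√(n/2) = 0.2842 × √(91/2) = 1.9169
Critical value for a one-sided test at α = 0.02: z_α = 2.054.
Power = Φ(δ − 2.054) = Φ(-0.137) = 0.4456.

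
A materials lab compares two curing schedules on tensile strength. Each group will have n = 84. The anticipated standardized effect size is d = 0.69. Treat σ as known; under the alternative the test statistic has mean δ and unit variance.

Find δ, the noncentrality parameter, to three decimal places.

δ = d·√(n/2) = 0.69 × √(84/2) = 4.4717

δ ≈ 4.472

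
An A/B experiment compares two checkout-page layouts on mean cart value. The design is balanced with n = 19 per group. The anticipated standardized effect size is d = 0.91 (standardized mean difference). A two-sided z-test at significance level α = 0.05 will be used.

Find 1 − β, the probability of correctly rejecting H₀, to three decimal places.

Power ≈ 0.801

Noncentrality parameter: λ = d·√(n/2) = 0.91 × √(19/2) = 2.8048
Critical value for a two-sided test at α = 0.05: z_{α/2} = 1.960.
Power = Φ(λ − 1.960) + Φ(−λ − 1.960) = Φ(0.845) + Φ(-4.765) = 0.8009 + 0.0000 = 0.8009.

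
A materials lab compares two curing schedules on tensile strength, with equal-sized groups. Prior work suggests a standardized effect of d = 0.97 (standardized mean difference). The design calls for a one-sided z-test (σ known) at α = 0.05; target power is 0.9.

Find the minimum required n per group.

n = 19 per group

For power 0.9 need Φ(δ − z_{0.05}) = 0.9, so δ = z_{0.05} + z_{0.10} = 1.645 + 1.282 = 2.926.
δ = d·√(n/2) ⇒ n = 2(δ/d)² = 2 × (2.926 / 0.97)² = 18.20.
Rounding up, n = 19 per group.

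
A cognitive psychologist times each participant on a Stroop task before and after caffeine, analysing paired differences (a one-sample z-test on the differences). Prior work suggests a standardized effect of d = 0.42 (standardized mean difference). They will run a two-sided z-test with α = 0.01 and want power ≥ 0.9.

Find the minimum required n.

Set Φ(δ − 2.576) = 0.9; then δ − 2.576 = Φ⁻¹(0.9) = 1.282, giving δ = 3.857.
(Ignoring the negligible lower-tail rejection probability gives the usual closed-form inversion.)
δ = d·√n ⇒ n = (δ/d)² = (3.857 / 0.42)² = 84.35.
Round up to the next whole unit.

n = 85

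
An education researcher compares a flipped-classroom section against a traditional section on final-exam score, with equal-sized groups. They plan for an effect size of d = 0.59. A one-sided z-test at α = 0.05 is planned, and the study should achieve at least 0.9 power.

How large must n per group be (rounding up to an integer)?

n = 50 per group

For power 0.9 need Φ(δ − z_{0.05}) = 0.9, so δ = z_{0.05} + z_{0.10} = 1.645 + 1.282 = 2.926.
δ = d·√(n/2) ⇒ n = 2(δ/d)² = 2 × (2.926 / 0.59)² = 49.20.
Rounding up, n = 50 per group.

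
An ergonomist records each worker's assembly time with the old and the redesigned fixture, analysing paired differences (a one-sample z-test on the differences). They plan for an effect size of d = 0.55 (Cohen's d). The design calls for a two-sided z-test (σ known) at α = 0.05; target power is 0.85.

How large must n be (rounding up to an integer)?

Set Φ(δ − 1.960) = 0.85; then δ − 1.960 = Φ⁻¹(0.85) = 1.036, giving δ = 2.996.
(For δ > 0 the lower-tail rejection region contributes negligibly to power, so the one-term inversion is standard.)
δ = d·√n ⇒ n = (δ/d)² = (2.996 / 0.55)² = 29.68.
Round up to the next whole unit.

n = 30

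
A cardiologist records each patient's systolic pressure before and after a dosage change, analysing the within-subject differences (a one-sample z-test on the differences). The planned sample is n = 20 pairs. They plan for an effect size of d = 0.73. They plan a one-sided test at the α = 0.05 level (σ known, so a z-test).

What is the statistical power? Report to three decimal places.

Noncentrality parameter: δ = d·√n = 0.73 × √20 = 3.2647
One-sided α = 0.05 → critical value z_{0.05} = 1.645.
Power = Φ(δ − 1.645) = Φ(1.620) = 0.9474.

Power ≈ 0.947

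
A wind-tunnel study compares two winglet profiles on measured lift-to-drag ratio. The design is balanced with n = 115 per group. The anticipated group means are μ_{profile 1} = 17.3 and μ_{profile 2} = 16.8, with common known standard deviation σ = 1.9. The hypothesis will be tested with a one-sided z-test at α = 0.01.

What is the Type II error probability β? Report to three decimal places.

β ≈ 0.630

Standardized effect: d = |μ_{profile 1} − μ_{profile 2}| / σ = |17.3 − 16.8| / 1.9 = 0.2632
Noncentrality parameter: δ = d·√(n/2) = 0.2632 × √(115/2) = 1.9955
One-sided α = 0.01 → critical value z_{0.01} = 2.326.
Power = Φ(δ − 2.326) = Φ(-0.331) = 0.3704.
Type II error: β = 1 − power = 1 − 0.3704 = 0.6296.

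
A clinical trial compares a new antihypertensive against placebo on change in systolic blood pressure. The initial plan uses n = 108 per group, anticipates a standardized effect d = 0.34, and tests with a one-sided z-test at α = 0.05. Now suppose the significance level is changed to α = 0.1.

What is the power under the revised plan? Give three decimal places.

δ = d·√(n/2) = 0.34 × √(108/2) = 2.4985 (unchanged). New critical value: z_{0.1} = 1.282.
Revised power = Φ(δ − 1.282) = Φ(1.217) = 0.8882.

Power ≈ 0.888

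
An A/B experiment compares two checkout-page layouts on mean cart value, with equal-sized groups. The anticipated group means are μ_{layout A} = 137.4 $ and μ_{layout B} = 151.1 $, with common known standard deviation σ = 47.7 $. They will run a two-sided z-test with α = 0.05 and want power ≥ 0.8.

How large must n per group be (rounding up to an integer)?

Standardized effect: d = |μ_{layout A} − μ_{layout B}| / σ = |137.4 − 151.1| / 47.7 = 0.2872
Set Φ(δ − 1.960) = 0.8; then δ − 1.960 = Φ⁻¹(0.8) = 0.842, giving δ = 2.802.
(The Φ(−δ − z_{α/2}) term is vanishingly small for δ > 0 and is dropped in the standard sample-size formula.)
δ = d·√(n/2) ⇒ n = 2(δ/d)² = 2 × (2.802 / 0.2872)² = 190.30.
Rounding up, n = 191 per group.

n = 191 per group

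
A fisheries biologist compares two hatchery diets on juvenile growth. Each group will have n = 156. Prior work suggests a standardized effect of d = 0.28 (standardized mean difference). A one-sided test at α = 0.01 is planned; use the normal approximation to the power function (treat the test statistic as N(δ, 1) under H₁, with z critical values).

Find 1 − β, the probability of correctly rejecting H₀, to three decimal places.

Power ≈ 0.558

Noncentrality parameter: δ = d·√(n/2) = 0.28 × √(156/2) = 2.4729
One-sided α = 0.01 → critical value z_{0.01} = 2.326.
Power = Φ(δ − 2.326) = Φ(0.147) = 0.5583.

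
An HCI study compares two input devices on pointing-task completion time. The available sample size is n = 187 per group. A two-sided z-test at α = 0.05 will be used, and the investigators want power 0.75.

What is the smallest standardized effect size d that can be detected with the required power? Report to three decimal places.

Need Φ(δ − 1.960) = 0.75, so δ = 1.960 + 0.674 = 2.634.
(Lower-tail contribution to power is negligible for δ > 0.)
δ = d·√(n/2) ⇒ d = δ/√(n/2) = 2.634/√(187/2) = 0.2724.

d ≈ 0.272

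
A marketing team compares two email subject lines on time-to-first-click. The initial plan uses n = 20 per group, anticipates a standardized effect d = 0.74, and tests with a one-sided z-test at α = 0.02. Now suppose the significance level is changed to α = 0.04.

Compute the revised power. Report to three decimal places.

Power ≈ 0.722

δ = d·√(n/2) = 0.74 × √(20/2) = 2.3401 (unchanged). New critical value: z_{0.04} = 1.751.
Revised power = Φ(δ − 1.751) = Φ(0.589) = 0.7222.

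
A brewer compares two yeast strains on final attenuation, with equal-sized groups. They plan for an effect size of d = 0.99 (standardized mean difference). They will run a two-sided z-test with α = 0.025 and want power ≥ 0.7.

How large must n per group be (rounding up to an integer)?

Set Φ(δ − 2.241) = 0.7; then δ − 2.241 = Φ⁻¹(0.7) = 0.524, giving δ = 2.766.
(For δ > 0 the lower-tail rejection region contributes negligibly to power, so the one-term inversion is standard.)
δ = d·√(n/2) ⇒ n = 2(δ/d)² = 2 × (2.766 / 0.99)² = 15.61.
Round up to the next whole unit.

n = 16 per group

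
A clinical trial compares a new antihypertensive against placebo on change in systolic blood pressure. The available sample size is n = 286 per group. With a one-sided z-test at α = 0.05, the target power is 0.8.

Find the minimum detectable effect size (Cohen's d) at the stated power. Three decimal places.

Required noncentrality: δ = z_{0.05} + z_{0.20} = 1.645 + 0.842 = 2.486.
δ = d·√(n/2) ⇒ d = δ/√(n/2) = 2.486/√(286/2) = 0.2079.

d ≈ 0.208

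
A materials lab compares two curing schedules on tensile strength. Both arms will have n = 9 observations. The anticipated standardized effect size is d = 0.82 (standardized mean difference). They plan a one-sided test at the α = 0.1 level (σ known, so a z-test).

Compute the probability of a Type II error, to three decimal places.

Noncentrality parameter: δ = d·√(n/2) = 0.82 × √(9/2) = 1.7395
One-sided α = 0.1 → critical value z_{0.1} = 1.282.
Power = Φ(δ − 1.282) = Φ(0.458) = 0.6765.
Type II error: β = 1 − power = 1 − 0.6765 = 0.3235.

β ≈ 0.324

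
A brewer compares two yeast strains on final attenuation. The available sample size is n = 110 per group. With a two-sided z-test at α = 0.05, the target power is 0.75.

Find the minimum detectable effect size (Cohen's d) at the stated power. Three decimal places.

d ≈ 0.355

Need Φ(δ − 1.960) = 0.75, so δ = 1.960 + 0.674 = 2.634.
(The second rejection-region term Φ(−δ − z_{α/2}) is negligible and dropped.)
δ = d·√(n/2) ⇒ d = δ/√(n/2) = 2.634/√(110/2) = 0.3552.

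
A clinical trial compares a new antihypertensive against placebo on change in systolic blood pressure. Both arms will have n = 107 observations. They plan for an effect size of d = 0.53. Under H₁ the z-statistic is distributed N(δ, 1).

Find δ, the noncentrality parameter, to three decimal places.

The noncentrality parameter scales effect size by the design's sample-size factor: δ = d·√(n/2) = 0.53 × √(107/2) = 3.8766

δ ≈ 3.877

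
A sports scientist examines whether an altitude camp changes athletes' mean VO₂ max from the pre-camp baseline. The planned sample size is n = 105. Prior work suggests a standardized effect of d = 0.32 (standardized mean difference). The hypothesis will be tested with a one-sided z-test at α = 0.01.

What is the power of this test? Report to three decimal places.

Noncentrality parameter: δ = d·√n = 0.32 × √105 = 3.2790
One-sided α = 0.01 → critical value z_{0.01} = 2.326.
Power = Φ(δ − 2.326) = Φ(0.953) = 0.8296.

Power ≈ 0.830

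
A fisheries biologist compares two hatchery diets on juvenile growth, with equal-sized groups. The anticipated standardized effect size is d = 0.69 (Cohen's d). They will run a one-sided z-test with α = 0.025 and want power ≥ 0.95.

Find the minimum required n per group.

For power 0.95 need Φ(δ − z_{0.025}) = 0.95, so δ = z_{0.025} + z_{0.05} = 1.960 + 1.645 = 3.605.
δ = d·√(n/2) ⇒ n = 2(δ/d)² = 2 × (3.605 / 0.69)² = 54.59.
Rounding up, n = 55 per group.

n = 55 per group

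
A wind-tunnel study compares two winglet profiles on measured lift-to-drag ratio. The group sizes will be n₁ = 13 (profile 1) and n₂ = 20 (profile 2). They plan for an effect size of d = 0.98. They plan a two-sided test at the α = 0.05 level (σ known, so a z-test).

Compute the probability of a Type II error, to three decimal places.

β ≈ 0.215

Noncentrality parameter: δ = d / √(1/n₁ + 1/n₂) = 0.98 / √(1/13 + 1/20) = 2.7508
Critical value for a two-sided test at α = 0.05: z_{α/2} = 1.960.
Power = Φ(δ − 1.960) + Φ(−δ − 1.960) = Φ(0.791) + Φ(-4.711) = 0.7855 + 0.0000 = 0.7855.
Type II error: β = 1 − power = 1 − 0.7855 = 0.2145.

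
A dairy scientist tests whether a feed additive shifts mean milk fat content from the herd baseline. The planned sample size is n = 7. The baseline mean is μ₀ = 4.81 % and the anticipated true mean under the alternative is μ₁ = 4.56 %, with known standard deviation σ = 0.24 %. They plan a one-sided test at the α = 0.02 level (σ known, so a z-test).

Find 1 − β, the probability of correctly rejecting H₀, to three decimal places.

Power ≈ 0.759

Standardized effect: d = |μ₁ − μ₀| / σ = |4.56 − 4.81| / 0.24 = 1.0417
Noncentrality parameter: δ = d·√n = 1.0417 × √7 = 2.7560
One-sided α = 0.02 → critical value z_{0.02} = 2.054.
Power = Φ(δ − 2.054) = Φ(0.702) = 0.7587.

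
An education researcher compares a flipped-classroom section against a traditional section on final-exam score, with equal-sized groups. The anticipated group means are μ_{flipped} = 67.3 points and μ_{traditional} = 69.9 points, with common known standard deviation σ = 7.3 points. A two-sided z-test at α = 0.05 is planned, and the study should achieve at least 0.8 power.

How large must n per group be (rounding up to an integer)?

Standardized effect: d = |μ_{flipped} − μ_{traditional}| / σ = |67.3 − 69.9| / 7.3 = 0.3562
For power 0.8 need Φ(δ − z_{0.025}) = 0.8, so δ = z_{0.025} + z_{0.20} = 1.960 + 0.842 = 2.802.
(The Φ(−δ − z_{α/2}) term is vanishingly small for δ > 0 and is dropped in the standard sample-size formula.)
δ = d·√(n/2) ⇒ n = 2(δ/d)² = 2 × (2.802 / 0.3562)² = 123.75.
Round up to the next whole unit.

n = 124 per group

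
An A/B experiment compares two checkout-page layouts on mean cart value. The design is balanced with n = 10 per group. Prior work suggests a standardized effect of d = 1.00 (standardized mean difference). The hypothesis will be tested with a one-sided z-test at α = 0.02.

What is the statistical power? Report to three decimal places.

Noncentrality parameter: δ = d·√(n/2) = 1.00 × √(10/2) = 2.2361
Critical value for a one-sided test at α = 0.02: z_α = 2.054.
Power = P(Z > 2.054 − δ) = Φ(0.182) = 0.5723.

Power ≈ 0.572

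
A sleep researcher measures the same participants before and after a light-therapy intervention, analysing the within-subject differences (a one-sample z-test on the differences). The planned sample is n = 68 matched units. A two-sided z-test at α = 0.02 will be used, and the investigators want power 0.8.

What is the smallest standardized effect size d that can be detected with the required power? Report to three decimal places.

Need Φ(δ − 2.326) = 0.8, so δ = 2.326 + 0.842 = 3.168.
(Lower-tail contribution to power is negligible for δ > 0.)
δ = d·√n ⇒ d = δ/√n = 3.168/√68 = 0.3842.

d ≈ 0.384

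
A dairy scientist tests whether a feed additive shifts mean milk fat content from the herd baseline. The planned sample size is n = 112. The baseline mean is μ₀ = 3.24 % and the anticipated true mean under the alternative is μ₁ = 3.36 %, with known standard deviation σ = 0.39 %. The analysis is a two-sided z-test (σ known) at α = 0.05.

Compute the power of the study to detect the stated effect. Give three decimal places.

Power ≈ 0.903

Standardized effect: d = |μ₁ − μ₀| / σ = |3.36 − 3.24| / 0.39 = 0.3077
Noncentrality parameter: δ = d·√n = 0.3077 × √112 = 3.2563
Two-sided α = 0.05 → critical value z_{0.025} = 1.960.
Power = Φ(δ − 1.960) + Φ(−δ − 1.960) = Φ(1.296) + Φ(-5.216) = 0.9026 + 0.0000 = 0.9026.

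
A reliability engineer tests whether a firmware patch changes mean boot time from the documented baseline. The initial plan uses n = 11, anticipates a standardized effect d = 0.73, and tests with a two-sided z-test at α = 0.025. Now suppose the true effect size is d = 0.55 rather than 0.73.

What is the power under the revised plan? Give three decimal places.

With d = 0.55: δ = d·√n = 0.55 × √11 = 1.8241. Critical value z_{0.0125} = 2.241.
Revised power = Φ(δ − 2.241) + Φ(−δ − 2.241) = Φ(-0.417) + Φ(-4.066) = 0.3382 + 0.0000 = 0.3383.

Power ≈ 0.338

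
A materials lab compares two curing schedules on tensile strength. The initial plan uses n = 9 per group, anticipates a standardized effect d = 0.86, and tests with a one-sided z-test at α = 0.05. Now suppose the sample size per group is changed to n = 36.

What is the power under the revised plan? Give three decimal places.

With n = 36 per group: δ = d·√(n/2) = 0.86 × √(36/2) = 3.6487. Critical value z_{0.05} = 1.645.
Revised power = P(Z > 1.645 − δ) = Φ(2.004) = 0.9775.

Power ≈ 0.977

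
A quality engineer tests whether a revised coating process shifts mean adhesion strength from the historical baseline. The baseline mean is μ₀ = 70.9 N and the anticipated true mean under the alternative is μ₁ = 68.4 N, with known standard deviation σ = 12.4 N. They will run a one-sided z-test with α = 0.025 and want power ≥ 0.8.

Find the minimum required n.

Standardized effect: d = |μ₁ − μ₀| / σ = |68.4 − 70.9| / 12.4 = 0.2016
For power 0.8 need Φ(δ − z_{0.025}) = 0.8, so δ = z_{0.025} + z_{0.20} = 1.960 + 0.842 = 2.802.
δ = d·√n ⇒ n = (δ/d)² = (2.802 / 0.2016)² = 193.09.
Round up to the next whole unit.

n = 194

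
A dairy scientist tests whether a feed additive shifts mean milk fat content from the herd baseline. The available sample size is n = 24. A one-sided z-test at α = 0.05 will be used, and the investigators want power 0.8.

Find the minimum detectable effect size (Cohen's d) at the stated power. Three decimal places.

Need Φ(δ − 1.645) = 0.8, so δ = 1.645 + 0.842 = 2.486.
δ = d·√n ⇒ d = δ/√n = 2.486/√24 = 0.5075.

d ≈ 0.508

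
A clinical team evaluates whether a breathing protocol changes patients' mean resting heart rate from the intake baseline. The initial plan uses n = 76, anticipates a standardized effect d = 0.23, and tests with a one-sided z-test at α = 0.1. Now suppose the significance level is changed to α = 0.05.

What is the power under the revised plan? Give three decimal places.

δ = d·√n = 0.23 × √76 = 2.0051 (unchanged). New critical value: z_{0.05} = 1.645.
Revised power = P(Z > 1.645 − δ) = Φ(0.360) = 0.6407.

Power ≈ 0.641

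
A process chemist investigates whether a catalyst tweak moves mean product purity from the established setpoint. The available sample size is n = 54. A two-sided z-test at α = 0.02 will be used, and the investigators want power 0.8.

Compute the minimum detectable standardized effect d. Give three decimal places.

d ≈ 0.431

Need Φ(δ − 2.326) = 0.8, so δ = 2.326 + 0.842 = 3.168.
(Lower-tail contribution to power is negligible for δ > 0.)
δ = d·√n ⇒ d = δ/√n = 3.168/√54 = 0.4311.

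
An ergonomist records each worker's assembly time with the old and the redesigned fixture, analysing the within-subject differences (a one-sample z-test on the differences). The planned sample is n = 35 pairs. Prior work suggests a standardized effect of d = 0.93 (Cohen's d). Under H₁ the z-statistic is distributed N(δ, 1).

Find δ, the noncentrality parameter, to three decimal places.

δ ≈ 5.502

δ = d·√n = 0.93 × √35 = 5.5020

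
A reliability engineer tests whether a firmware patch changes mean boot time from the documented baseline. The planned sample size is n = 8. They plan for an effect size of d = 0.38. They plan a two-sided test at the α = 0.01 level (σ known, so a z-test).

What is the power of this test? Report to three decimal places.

Power ≈ 0.067

Noncentrality parameter: δ = d·√n = 0.38 × √8 = 1.0748
Critical value for a two-sided test at α = 0.01: z_{α/2} = 2.576.
Power = Φ(δ − 2.576) + Φ(−δ − 2.576) = Φ(-1.501) + Φ(-3.651) = 0.0667 + 0.0001 = 0.0668.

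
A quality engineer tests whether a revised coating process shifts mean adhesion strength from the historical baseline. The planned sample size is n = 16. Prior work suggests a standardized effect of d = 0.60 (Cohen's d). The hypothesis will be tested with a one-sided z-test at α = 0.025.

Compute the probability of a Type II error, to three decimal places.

Noncentrality parameter: δ = d·√n = 0.60 × √16 = 2.4000
One-sided α = 0.025 → critical value z_{0.025} = 1.960.
Power = P(Z > 1.960 − δ) = Φ(0.440) = 0.6700.
Type II error: β = 1 − power = 1 − 0.6700 = 0.3300.

β ≈ 0.330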